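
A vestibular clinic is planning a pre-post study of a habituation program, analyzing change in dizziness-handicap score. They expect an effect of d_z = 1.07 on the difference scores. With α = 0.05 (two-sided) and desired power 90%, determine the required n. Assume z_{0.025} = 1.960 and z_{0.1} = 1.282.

n = 10 pairs

For a paired (one-sample on differences) test: n = ((z_{α/2} + z_β) / d)².
z_{α/2} + z_β = 1.960 + 1.282 = 3.242.
n = (3.242 / 1.07)² = 3.030² = 9.18.
Round up.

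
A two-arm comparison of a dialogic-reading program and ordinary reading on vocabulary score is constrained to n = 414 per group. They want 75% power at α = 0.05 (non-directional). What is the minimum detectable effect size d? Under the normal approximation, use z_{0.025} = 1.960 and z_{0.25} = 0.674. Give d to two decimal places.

For two independent groups of n = 414 each: d_min = (z_{α/2} + z_β)·√(2/n).
z-sum = 1.960 + 0.674 = 2.634.
d_min = 2.634 × √(2/414) = 2.634 × 0.0695 = 0.183.

d_min ≈ 0.18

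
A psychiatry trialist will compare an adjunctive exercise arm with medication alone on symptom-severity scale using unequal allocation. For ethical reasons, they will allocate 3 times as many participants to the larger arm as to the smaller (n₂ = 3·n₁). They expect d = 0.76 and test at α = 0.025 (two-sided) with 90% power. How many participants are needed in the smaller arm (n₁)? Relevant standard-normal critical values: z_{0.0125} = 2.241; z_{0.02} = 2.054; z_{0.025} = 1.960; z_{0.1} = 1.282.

n₁ = 29

With allocation ratio k = n₂/n₁ = 3, Var(x̄₁−x̄₂) = σ²(1/n₁ + 1/(k·n₁)) = σ²·(k+1)/(k·n₁).
So n₁ = (1 + 1/k)·((z_{α/2} + z_β)/d)² = 1.333 × (3.523/0.76)².
n₁ = 1.333 × 21.49 = 28.7.
Round up: n₁ = 29, giving n₂ = 3 × 29 = 87.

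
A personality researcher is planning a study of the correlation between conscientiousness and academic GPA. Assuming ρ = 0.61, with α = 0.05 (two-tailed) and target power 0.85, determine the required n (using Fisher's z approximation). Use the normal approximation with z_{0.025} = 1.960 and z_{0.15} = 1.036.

Fisher's z: C = ½·ln((1+r)/(1−r)) = ½·ln(4.1282) = 0.7089.
n = ((z_{α/2} + z_β)/C)² + 3.
(1.960 + 1.036) / 0.7089 = 2.996 / 0.7089 = 4.226.
n = 4.226² + 3 = 17.86 + 3 = 20.9.
Round up.

n = 21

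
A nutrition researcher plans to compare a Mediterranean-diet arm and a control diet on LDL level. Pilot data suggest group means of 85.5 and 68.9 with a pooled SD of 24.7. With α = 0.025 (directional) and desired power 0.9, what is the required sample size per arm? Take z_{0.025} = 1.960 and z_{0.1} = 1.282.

Cohen's d = |M₁ − M₂| / SD_pooled = |85.5 − 68.9| / 24.7 = 16.6 / 24.7 = 0.672.
For two independent groups with equal n: n = 2·((z_{α} + z_β) / d)².
z_{α} + z_β = 1.960 + 1.282 = 3.242.
n = 2 × (3.242 / 0.672)² = 2 × 4.824² = 2 × 23.27 = 46.5.
Round up to the next whole participant.

n = 47 per group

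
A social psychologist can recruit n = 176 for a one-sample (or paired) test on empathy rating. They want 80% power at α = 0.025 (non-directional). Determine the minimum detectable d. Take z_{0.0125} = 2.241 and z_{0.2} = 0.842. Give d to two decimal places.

d_min ≈ 0.23

For a single sample (or paired design) of n = 176: d_min = (z_{α/2} + z_β)/√n.
z-sum = 2.241 + 0.842 = 3.083.
d_min = 3.083 / √176 = 3.083 / 13.266 = 0.232.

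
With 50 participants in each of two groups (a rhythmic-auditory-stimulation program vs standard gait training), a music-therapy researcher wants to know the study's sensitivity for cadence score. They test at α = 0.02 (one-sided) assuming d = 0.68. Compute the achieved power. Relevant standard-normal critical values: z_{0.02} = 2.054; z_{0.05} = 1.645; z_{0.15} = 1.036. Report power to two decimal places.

For two equal groups, power = Φ(d·√(n/2) − z_{α}).
d·√(n/2) = 0.68 × √(50/2) = 0.68 × 5.000 = 3.400.
z_β = 3.400 − 2.054 = 1.346.
Power = Φ(1.346) = 0.911.

power ≈ 0.91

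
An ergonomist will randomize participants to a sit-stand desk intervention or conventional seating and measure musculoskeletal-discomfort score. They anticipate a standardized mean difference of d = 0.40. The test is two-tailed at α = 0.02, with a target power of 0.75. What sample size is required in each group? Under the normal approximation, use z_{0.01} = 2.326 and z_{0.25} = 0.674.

n = 113 per group

For two independent groups with equal n: n = 2·((z_{α/2} + z_β) / d)².
z_{α/2} + z_β = 2.326 + 0.674 = 3.000.
n = 2 × (3.000 / 0.40)² = 2 × 7.500² = 2 × 56.25 = 112.5.
Round up to the next whole participant.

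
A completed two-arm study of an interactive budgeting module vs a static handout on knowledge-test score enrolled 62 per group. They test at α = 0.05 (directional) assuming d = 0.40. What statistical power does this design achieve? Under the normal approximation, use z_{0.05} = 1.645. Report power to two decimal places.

power ≈ 0.72

For two equal groups, power = Φ(d·√(n/2) − z_{α}).
d·√(n/2) = 0.40 × √(62/2) = 0.40 × 5.568 = 2.227.
z_β = 2.227 − 1.645 = 0.582.
Power = Φ(0.582) = 0.720.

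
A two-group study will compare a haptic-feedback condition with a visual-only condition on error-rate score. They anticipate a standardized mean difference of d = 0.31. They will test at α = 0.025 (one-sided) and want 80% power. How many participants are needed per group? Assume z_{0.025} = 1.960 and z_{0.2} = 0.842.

n = 164 per group

For two independent groups with equal n: n = 2·((z_{α} + z_β) / d)².
z_{α} + z_β = 1.960 + 0.842 = 2.802.
n = 2 × (2.802 / 0.31)² = 2 × 9.039² = 2 × 81.70 = 163.4.
Round up to the next whole participant.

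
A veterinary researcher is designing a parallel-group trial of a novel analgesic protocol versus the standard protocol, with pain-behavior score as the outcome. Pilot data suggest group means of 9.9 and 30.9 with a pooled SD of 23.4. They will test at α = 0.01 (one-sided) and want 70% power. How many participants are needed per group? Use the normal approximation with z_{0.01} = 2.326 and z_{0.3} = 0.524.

Cohen's d = |M₁ − M₂| / SD_pooled = |9.9 − 30.9| / 23.4 = 21.0 / 23.4 = 0.897.
For two independent groups with equal n: n = 2·((z_{α} + z_β) / d)².
z_{α} + z_β = 2.326 + 0.524 = 2.850.
n = 2 × (2.850 / 0.897)² = 2 × 3.177² = 2 × 10.09 = 20.2.
Round up to the next whole participant.

n = 21 per group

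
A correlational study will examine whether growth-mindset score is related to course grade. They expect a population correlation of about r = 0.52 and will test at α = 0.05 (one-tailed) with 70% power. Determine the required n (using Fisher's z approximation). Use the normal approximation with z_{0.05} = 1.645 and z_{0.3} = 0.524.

Fisher's z: C = ½·ln((1+r)/(1−r)) = ½·ln(3.1667) = 0.5763.
n = ((z_{α} + z_β)/C)² + 3.
(1.645 + 0.524) / 0.5763 = 2.169 / 0.5763 = 3.764.
n = 3.764² + 3 = 14.17 + 3 = 17.2.
Round up.

n = 18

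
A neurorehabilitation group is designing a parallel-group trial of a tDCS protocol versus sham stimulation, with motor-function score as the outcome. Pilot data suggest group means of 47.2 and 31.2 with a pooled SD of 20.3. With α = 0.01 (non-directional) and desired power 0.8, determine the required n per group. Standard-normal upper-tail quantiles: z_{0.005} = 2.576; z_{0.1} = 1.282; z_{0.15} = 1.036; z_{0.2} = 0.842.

Cohen's d = |M₁ − M₂| / SD_pooled = |47.2 − 31.2| / 20.3 = 16.0 / 20.3 = 0.788.
For two independent groups with equal n: n = 2·((z_{α/2} + z_β) / d)².
z_{α/2} + z_β = 2.576 + 0.842 = 3.418.
n = 2 × (3.418 / 0.788)² = 2 × 4.338² = 2 × 18.81 = 37.6.
Round up to the next whole participant.

n = 38 per group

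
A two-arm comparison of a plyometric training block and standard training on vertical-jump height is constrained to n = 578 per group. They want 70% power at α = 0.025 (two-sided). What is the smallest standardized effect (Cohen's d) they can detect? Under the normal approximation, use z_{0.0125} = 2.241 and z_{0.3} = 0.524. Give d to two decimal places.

For two independent groups of n = 578 each: d_min = (z_{α/2} + z_β)·√(2/n).
z-sum = 2.241 + 0.524 = 2.765.
d_min = 2.765 × √(2/578) = 2.765 × 0.0588 = 0.163.

d_min ≈ 0.16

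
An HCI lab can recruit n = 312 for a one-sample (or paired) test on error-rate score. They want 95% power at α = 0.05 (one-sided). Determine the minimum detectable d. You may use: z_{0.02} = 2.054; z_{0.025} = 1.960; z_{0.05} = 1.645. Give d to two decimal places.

d_min ≈ 0.19

For a single sample (or paired design) of n = 312: d_min = (z_{α} + z_β)/√n.
z-sum = 1.645 + 1.645 = 3.290.
d_min = 3.290 / √312 = 3.290 / 17.664 = 0.186.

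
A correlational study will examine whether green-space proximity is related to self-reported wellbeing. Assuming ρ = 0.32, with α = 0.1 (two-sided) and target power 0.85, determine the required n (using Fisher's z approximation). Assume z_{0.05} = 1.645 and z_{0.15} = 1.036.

n = 69

Fisher's z: C = ½·ln((1+r)/(1−r)) = ½·ln(1.9412) = 0.3316.
n = ((z_{α/2} + z_β)/C)² + 3.
(1.645 + 1.036) / 0.3316 = 2.681 / 0.3316 = 8.085.
n = 8.085² + 3 = 65.37 + 3 = 68.4.
Round up.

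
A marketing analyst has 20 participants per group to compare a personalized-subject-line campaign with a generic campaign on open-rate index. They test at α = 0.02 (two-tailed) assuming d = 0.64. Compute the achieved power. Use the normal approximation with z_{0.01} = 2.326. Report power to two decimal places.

For two equal groups, power = Φ(d·√(n/2) − z_{α/2}).
d·√(n/2) = 0.64 × √(20/2) = 0.64 × 3.162 = 2.024.
z_β = 2.024 − 2.326 = -0.302.
Power = Φ(-0.302) = 0.381.

power ≈ 0.38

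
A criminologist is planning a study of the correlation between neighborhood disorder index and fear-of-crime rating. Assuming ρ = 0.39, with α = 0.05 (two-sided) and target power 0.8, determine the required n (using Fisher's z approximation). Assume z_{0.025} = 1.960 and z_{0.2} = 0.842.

Fisher's z: C = ½·ln((1+r)/(1−r)) = ½·ln(2.2787) = 0.4118.
n = ((z_{α/2} + z_β)/C)² + 3.
(1.960 + 0.842) / 0.4118 = 2.802 / 0.4118 = 6.804.
n = 6.804² + 3 = 46.30 + 3 = 49.3.
Round up.

n = 50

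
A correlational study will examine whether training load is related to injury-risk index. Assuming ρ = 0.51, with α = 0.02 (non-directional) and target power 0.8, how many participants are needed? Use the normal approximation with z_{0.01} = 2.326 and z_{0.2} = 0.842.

Fisher's z: C = ½·ln((1+r)/(1−r)) = ½·ln(3.0816) = 0.5627.
n = ((z_{α/2} + z_β)/C)² + 3.
(2.326 + 0.842) / 0.5627 = 3.168 / 0.5627 = 5.630.
n = 5.630² + 3 = 31.70 + 3 = 34.7.
Round up.

n = 35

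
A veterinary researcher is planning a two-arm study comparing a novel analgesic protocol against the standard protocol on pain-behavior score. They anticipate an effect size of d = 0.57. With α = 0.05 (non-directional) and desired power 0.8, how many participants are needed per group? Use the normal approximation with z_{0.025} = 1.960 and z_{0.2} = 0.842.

For two independent groups with equal n: n = 2·((z_{α/2} + z_β) / d)².
z_{α/2} + z_β = 1.960 + 0.842 = 2.802.
n = 2 × (2.802 / 0.57)² = 2 × 4.916² = 2 × 24.16 = 48.3.
Round up to the next whole participant.

n = 49 per group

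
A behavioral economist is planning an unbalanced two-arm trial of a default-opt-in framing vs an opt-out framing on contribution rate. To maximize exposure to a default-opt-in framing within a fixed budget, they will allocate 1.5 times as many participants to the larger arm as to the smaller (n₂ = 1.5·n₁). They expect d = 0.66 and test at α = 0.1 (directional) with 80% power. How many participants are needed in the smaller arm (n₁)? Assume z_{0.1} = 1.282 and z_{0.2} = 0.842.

With allocation ratio k = n₂/n₁ = 1.5, Var(x̄₁−x̄₂) = σ²(1/n₁ + 1/(k·n₁)) = σ²·(k+1)/(k·n₁).
So n₁ = (1 + 1/k)·((z_{α} + z_β)/d)² = 1.667 × (2.124/0.66)².
n₁ = 1.667 × 10.36 = 17.3.
Round up: n₁ = 18, giving n₂ = 1.5 × 18 = 27.

n₁ = 18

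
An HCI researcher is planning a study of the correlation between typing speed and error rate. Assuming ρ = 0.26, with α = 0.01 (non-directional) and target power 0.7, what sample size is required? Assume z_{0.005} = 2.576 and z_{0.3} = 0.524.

Fisher's z: C = ½·ln((1+r)/(1−r)) = ½·ln(1.7027) = 0.2661.
n = ((z_{α/2} + z_β)/C)² + 3.
(2.576 + 0.524) / 0.2661 = 3.100 / 0.2661 = 11.650.
n = 11.650² + 3 = 135.72 + 3 = 138.7.
Round up.

n = 139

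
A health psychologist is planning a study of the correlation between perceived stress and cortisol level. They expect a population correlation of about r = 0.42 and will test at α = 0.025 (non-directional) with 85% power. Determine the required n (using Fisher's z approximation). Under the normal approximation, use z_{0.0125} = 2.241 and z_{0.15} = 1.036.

n = 57

Fisher's z: C = ½·ln((1+r)/(1−r)) = ½·ln(2.4483) = 0.4477.
n = ((z_{α/2} + z_β)/C)² + 3.
(2.241 + 1.036) / 0.4477 = 3.277 / 0.4477 = 7.320.
n = 7.320² + 3 = 53.58 + 3 = 56.6.
Round up.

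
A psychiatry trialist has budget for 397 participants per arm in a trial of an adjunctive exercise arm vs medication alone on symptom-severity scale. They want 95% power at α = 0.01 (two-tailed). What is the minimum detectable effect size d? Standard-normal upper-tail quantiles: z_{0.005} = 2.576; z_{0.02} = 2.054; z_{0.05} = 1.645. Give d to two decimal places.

d_min ≈ 0.30

For two independent groups of n = 397 each: d_min = (z_{α/2} + z_β)·√(2/n).
z-sum = 2.576 + 1.645 = 4.221.
d_min = 4.221 × √(2/397) = 4.221 × 0.0710 = 0.300.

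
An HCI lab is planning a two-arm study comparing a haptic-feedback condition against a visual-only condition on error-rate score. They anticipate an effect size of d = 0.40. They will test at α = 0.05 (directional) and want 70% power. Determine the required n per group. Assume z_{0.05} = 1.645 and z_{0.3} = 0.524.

n = 59 per group

For two independent groups with equal n: n = 2·((z_{α} + z_β) / d)².
z_{α} + z_β = 1.645 + 0.524 = 2.169.
n = 2 × (2.169 / 0.40)² = 2 × 5.422² = 2 × 29.40 = 58.8.
Round up to the next whole participant.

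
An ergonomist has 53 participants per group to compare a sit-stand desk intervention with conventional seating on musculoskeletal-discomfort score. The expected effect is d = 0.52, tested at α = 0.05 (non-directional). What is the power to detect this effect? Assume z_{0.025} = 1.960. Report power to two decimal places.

For two equal groups, power = Φ(d·√(n/2) − z_{α/2}).
d·√(n/2) = 0.52 × √(53/2) = 0.52 × 5.148 = 2.677.
z_β = 2.677 − 1.960 = 0.717.
Power = Φ(0.717) = 0.763.

power ≈ 0.76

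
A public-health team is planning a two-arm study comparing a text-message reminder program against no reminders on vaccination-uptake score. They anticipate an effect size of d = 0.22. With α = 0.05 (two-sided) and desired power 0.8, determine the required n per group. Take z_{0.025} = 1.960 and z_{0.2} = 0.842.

n = 325 per group

For two independent groups with equal n: n = 2·((z_{α/2} + z_β) / d)².
z_{α/2} + z_β = 1.960 + 0.842 = 2.802.
n = 2 × (2.802 / 0.22)² = 2 × 12.736² = 2 × 162.21 = 324.4.
Round up to the next whole participant.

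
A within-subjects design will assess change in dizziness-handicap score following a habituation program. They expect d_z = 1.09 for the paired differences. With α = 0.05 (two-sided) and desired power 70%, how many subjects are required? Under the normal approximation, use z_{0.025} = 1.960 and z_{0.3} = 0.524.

For a paired (one-sample on differences) test: n = ((z_{α/2} + z_β) / d)².
z_{α/2} + z_β = 1.960 + 0.524 = 2.484.
n = (2.484 / 1.09)² = 2.279² = 5.19.
Round up.

n = 6 pairs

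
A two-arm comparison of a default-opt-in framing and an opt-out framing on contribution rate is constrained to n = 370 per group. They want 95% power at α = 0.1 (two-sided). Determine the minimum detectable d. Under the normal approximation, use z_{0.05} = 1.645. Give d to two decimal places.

For two independent groups of n = 370 each: d_min = (z_{α/2} + z_β)·√(2/n).
z-sum = 1.645 + 1.645 = 3.290.
d_min = 3.290 × √(2/370) = 3.290 × 0.0735 = 0.242.

d_min ≈ 0.24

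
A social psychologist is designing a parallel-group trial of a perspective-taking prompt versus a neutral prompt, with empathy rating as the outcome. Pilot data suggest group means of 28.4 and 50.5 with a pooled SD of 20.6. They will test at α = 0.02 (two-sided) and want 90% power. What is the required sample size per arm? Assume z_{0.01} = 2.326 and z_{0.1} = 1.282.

n = 23 per group

Cohen's d = |M₁ − M₂| / SD_pooled = |28.4 − 50.5| / 20.6 = 22.1 / 20.6 = 1.073.
For two independent groups with equal n: n = 2·((z_{α/2} + z_β) / d)².
z_{α/2} + z_β = 2.326 + 1.282 = 3.608.
n = 2 × (3.608 / 1.073)² = 2 × 3.363² = 2 × 11.31 = 22.6.
Round up to the next whole participant.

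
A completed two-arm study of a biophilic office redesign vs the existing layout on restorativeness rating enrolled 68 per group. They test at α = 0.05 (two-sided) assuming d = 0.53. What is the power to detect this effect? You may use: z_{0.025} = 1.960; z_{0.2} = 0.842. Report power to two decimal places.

For two equal groups, power = Φ(d·√(n/2) − z_{α/2}).
d·√(n/2) = 0.53 × √(68/2) = 0.53 × 5.831 = 3.090.
z_β = 3.090 − 1.960 = 1.130.
Power = Φ(1.130) = 0.871.

power ≈ 0.87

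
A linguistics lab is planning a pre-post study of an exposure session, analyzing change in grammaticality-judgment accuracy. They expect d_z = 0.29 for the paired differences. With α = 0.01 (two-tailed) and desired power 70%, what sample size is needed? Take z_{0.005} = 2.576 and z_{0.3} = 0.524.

For a paired (one-sample on differences) test: n = ((z_{α/2} + z_β) / d)².
z_{α/2} + z_β = 2.576 + 0.524 = 3.100.
n = (3.100 / 0.29)² = 10.690² = 114.27.
Round up.

n = 115 pairs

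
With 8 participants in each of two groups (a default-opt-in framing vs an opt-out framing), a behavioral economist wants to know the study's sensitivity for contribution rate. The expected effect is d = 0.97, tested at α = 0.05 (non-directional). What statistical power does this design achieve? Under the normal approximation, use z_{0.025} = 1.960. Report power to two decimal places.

For two equal groups, power = Φ(d·√(n/2) − z_{α/2}).
d·√(n/2) = 0.97 × √(8/2) = 0.97 × 2.000 = 1.940.
z_β = 1.940 − 1.960 = -0.020.
Power = Φ(-0.020) = 0.492.

power ≈ 0.49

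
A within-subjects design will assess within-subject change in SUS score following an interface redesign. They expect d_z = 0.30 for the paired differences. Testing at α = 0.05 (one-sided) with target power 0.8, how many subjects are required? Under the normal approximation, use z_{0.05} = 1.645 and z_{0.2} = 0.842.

For a paired (one-sample on differences) test: n = ((z_{α} + z_β) / d)².
z_{α} + z_β = 1.645 + 0.842 = 2.487.
n = (2.487 / 0.30)² = 8.290² = 68.72.
Round up.

n = 69 pairs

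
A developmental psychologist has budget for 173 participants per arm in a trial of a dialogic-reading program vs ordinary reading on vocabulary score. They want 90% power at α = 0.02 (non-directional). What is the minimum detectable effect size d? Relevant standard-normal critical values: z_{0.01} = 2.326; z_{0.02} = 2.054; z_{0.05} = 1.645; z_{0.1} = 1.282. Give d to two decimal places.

d_min ≈ 0.39

For two independent groups of n = 173 each: d_min = (z_{α/2} + z_β)·√(2/n).
z-sum = 2.326 + 1.282 = 3.608.
d_min = 3.608 × √(2/173) = 3.608 × 0.1075 = 0.388.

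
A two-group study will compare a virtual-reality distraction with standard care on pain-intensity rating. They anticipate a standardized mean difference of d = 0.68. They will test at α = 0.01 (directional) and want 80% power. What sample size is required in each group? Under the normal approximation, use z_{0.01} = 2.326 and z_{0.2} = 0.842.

For two independent groups with equal n: n = 2·((z_{α} + z_β) / d)².
z_{α} + z_β = 2.326 + 0.842 = 3.168.
n = 2 × (3.168 / 0.68)² = 2 × 4.659² = 2 × 21.70 = 43.4.
Round up to the next whole participant.

n = 44 per group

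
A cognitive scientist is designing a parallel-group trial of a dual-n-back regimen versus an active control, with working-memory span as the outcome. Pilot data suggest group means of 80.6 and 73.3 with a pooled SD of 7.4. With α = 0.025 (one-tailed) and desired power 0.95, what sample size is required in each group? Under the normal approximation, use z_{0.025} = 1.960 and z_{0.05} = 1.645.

Cohen's d = |M₁ − M₂| / SD_pooled = |80.6 − 73.3| / 7.4 = 7.3 / 7.4 = 0.986.
For two independent groups with equal n: n = 2·((z_{α} + z_β) / d)².
z_{α} + z_β = 1.960 + 1.645 = 3.605.
n = 2 × (3.605 / 0.986)² = 2 × 3.656² = 2 × 13.37 = 26.7.
Round up to the next whole participant.

n = 27 per group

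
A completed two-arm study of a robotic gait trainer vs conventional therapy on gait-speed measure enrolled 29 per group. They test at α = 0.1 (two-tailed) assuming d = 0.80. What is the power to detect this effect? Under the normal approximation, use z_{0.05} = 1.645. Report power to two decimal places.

power ≈ 0.92

For two equal groups, power = Φ(d·√(n/2) − z_{α/2}).
d·√(n/2) = 0.80 × √(29/2) = 0.80 × 3.808 = 3.046.
z_β = 3.046 − 1.645 = 1.401.
Power = Φ(1.401) = 0.919.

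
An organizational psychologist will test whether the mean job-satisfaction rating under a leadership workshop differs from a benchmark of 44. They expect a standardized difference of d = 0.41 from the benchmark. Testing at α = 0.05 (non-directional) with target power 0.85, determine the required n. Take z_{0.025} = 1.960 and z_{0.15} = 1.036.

For a one-sample test: n = ((z_{α/2} + z_β) / d)².
z_{α/2} + z_β = 1.960 + 1.036 = 2.996.
n = (2.996 / 0.41)² = 7.307² = 53.40.
Round up.

n = 54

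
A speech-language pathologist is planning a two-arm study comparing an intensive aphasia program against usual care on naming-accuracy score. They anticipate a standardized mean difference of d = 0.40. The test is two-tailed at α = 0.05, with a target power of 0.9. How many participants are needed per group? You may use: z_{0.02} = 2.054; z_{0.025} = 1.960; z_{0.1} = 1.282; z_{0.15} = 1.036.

For two independent groups with equal n: n = 2·((z_{α/2} + z_β) / d)².
z_{α/2} + z_β = 1.960 + 1.282 = 3.242.
n = 2 × (3.242 / 0.40)² = 2 × 8.105² = 2 × 65.69 = 131.4.
Round up to the next whole participant.

n = 132 per group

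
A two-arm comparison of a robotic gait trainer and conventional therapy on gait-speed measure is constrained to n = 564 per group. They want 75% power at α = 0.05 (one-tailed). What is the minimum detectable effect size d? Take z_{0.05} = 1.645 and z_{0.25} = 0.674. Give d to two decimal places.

d_min ≈ 0.14

For two independent groups of n = 564 each: d_min = (z_{α} + z_β)·√(2/n).
z-sum = 1.645 + 0.674 = 2.319.
d_min = 2.319 × √(2/564) = 2.319 × 0.0595 = 0.138.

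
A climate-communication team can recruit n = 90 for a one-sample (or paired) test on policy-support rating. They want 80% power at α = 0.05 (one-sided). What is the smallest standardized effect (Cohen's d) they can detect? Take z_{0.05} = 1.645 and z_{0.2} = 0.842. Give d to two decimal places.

For a single sample (or paired design) of n = 90: d_min = (z_{α} + z_β)/√n.
z-sum = 1.645 + 0.842 = 2.487.
d_min = 2.487 / √90 = 2.487 / 9.487 = 0.262.

d_min ≈ 0.26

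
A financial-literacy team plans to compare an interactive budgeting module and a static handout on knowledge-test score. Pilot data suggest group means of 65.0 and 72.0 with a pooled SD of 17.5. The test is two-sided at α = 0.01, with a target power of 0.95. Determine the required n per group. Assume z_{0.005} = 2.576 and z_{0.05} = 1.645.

Cohen's d = |M₁ − M₂| / SD_pooled = |65.0 − 72.0| / 17.5 = 7.0 / 17.5 = 0.400.
For two independent groups with equal n: n = 2·((z_{α/2} + z_β) / d)².
z_{α/2} + z_β = 2.576 + 1.645 = 4.221.
n = 2 × (4.221 / 0.400)² = 2 × 10.553² = 2 × 111.36 = 222.7.
Round up to the next whole participant.

n = 223 per group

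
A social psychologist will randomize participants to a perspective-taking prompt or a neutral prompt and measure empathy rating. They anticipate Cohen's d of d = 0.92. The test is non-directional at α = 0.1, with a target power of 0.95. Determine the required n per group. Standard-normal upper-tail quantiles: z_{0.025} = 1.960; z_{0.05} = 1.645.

For two independent groups with equal n: n = 2·((z_{α/2} + z_β) / d)².
z_{α/2} + z_β = 1.645 + 1.645 = 3.290.
n = 2 × (3.290 / 0.92)² = 2 × 3.576² = 2 × 12.79 = 25.6.
Round up to the next whole participant.

n = 26 per group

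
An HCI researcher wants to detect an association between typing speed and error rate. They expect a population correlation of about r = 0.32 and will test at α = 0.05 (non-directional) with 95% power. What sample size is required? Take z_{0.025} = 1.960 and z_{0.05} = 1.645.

Fisher's z: C = ½·ln((1+r)/(1−r)) = ½·ln(1.9412) = 0.3316.
n = ((z_{α/2} + z_β)/C)² + 3.
(1.960 + 1.645) / 0.3316 = 3.605 / 0.3316 = 10.872.
n = 10.872² + 3 = 118.19 + 3 = 121.2.
Round up.

n = 122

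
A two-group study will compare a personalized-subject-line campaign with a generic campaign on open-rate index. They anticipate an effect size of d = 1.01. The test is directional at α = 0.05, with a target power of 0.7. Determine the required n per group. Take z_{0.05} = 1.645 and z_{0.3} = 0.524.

For two independent groups with equal n: n = 2·((z_{α} + z_β) / d)².
z_{α} + z_β = 1.645 + 0.524 = 2.169.
n = 2 × (2.169 / 1.01)² = 2 × 2.148² = 2 × 4.61 = 9.2.
Round up to the next whole participant.

n = 10 per group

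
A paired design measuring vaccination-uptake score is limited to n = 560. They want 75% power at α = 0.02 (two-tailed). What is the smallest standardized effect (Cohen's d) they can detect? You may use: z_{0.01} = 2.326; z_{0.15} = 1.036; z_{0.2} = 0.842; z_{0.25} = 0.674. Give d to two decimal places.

For a single sample (or paired design) of n = 560: d_min = (z_{α/2} + z_β)/√n.
z-sum = 2.326 + 0.674 = 3.000.
d_min = 3.000 / √560 = 3.000 / 23.664 = 0.127.

d_min ≈ 0.13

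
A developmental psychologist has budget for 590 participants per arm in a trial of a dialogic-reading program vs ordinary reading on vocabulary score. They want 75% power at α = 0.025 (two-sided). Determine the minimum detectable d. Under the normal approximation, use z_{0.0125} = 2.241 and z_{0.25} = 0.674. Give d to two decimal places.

For two independent groups of n = 590 each: d_min = (z_{α/2} + z_β)·√(2/n).
z-sum = 2.241 + 0.674 = 2.915.
d_min = 2.915 × √(2/590) = 2.915 × 0.0582 = 0.170.

d_min ≈ 0.17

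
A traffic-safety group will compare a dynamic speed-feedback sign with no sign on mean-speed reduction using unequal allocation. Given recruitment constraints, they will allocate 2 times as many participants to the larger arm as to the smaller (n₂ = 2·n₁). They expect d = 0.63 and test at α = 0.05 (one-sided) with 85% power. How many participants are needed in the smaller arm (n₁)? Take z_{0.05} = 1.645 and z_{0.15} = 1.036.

With allocation ratio k = n₂/n₁ = 2, Var(x̄₁−x̄₂) = σ²(1/n₁ + 1/(k·n₁)) = σ²·(k+1)/(k·n₁).
So n₁ = (1 + 1/k)·((z_{α} + z_β)/d)² = 1.500 × (2.681/0.63)².
n₁ = 1.500 × 18.11 = 27.2.
Round up: n₁ = 28, giving n₂ = 2 × 28 = 56.

n₁ = 28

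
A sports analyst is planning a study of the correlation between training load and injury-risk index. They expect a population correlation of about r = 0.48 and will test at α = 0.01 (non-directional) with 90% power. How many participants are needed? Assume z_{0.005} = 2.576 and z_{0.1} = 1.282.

n = 58

Fisher's z: C = ½·ln((1+r)/(1−r)) = ½·ln(2.8462) = 0.5230.
n = ((z_{α/2} + z_β)/C)² + 3.
(2.576 + 1.282) / 0.5230 = 3.858 / 0.5230 = 7.377.
n = 7.377² + 3 = 54.42 + 3 = 57.4.
Round up.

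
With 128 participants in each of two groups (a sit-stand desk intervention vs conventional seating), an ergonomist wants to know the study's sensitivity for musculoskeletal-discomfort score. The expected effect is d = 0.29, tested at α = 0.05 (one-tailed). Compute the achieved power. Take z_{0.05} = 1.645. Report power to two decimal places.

power ≈ 0.75

For two equal groups, power = Φ(d·√(n/2) − z_{α}).
d·√(n/2) = 0.29 × √(128/2) = 0.29 × 8.000 = 2.320.
z_β = 2.320 − 1.645 = 0.675.
Power = Φ(0.675) = 0.750.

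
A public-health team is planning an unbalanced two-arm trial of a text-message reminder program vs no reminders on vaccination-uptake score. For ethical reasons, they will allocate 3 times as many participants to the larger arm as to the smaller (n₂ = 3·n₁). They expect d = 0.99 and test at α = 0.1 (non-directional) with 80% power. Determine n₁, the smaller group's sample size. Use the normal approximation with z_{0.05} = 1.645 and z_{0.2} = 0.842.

With allocation ratio k = n₂/n₁ = 3, Var(x̄₁−x̄₂) = σ²(1/n₁ + 1/(k·n₁)) = σ²·(k+1)/(k·n₁).
So n₁ = (1 + 1/k)·((z_{α/2} + z_β)/d)² = 1.333 × (2.487/0.99)².
n₁ = 1.333 × 6.31 = 8.4.
Round up: n₁ = 9, giving n₂ = 3 × 9 = 27.

n₁ = 9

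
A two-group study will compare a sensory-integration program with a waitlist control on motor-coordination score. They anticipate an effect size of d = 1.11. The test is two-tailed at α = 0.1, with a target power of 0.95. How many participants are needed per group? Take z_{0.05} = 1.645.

n = 18 per group

For two independent groups with equal n: n = 2·((z_{α/2} + z_β) / d)².
z_{α/2} + z_β = 1.645 + 1.645 = 3.290.
n = 2 × (3.290 / 1.11)² = 2 × 2.964² = 2 × 8.79 = 17.6.
Round up to the next whole participant.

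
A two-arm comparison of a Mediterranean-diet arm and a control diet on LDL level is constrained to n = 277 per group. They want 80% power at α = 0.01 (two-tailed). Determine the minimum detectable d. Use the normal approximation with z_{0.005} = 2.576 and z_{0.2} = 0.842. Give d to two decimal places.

For two independent groups of n = 277 each: d_min = (z_{α/2} + z_β)·√(2/n).
z-sum = 2.576 + 0.842 = 3.418.
d_min = 3.418 × √(2/277) = 3.418 × 0.0850 = 0.290.

d_min ≈ 0.29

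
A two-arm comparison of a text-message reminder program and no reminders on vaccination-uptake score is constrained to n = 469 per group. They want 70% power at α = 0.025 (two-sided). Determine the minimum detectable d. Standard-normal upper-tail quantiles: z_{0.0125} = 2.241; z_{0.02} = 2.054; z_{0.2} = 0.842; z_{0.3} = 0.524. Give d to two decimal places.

For two independent groups of n = 469 each: d_min = (z_{α/2} + z_β)·√(2/n).
z-sum = 2.241 + 0.524 = 2.765.
d_min = 2.765 × √(2/469) = 2.765 × 0.0653 = 0.181.

d_min ≈ 0.18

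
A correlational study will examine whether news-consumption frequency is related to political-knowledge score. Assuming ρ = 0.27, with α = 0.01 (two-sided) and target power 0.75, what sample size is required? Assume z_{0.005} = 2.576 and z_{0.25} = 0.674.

Fisher's z: C = ½·ln((1+r)/(1−r)) = ½·ln(1.7397) = 0.2769.
n = ((z_{α/2} + z_β)/C)² + 3.
(2.576 + 0.674) / 0.2769 = 3.250 / 0.2769 = 11.737.
n = 11.737² + 3 = 137.76 + 3 = 140.8.
Round up.

n = 141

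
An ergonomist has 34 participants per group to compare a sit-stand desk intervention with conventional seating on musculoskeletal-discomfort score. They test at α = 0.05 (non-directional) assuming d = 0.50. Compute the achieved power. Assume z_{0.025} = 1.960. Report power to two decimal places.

For two equal groups, power = Φ(d·√(n/2) − z_{α/2}).
d·√(n/2) = 0.50 × √(34/2) = 0.50 × 4.123 = 2.062.
z_β = 2.062 − 1.960 = 0.102.
Power = Φ(0.102) = 0.540.

power ≈ 0.54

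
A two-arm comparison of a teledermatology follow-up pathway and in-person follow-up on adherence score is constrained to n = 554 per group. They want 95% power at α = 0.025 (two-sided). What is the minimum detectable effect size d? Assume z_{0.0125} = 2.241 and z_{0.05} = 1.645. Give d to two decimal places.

d_min ≈ 0.23

For two independent groups of n = 554 each: d_min = (z_{α/2} + z_β)·√(2/n).
z-sum = 2.241 + 1.645 = 3.886.
d_min = 3.886 × √(2/554) = 3.886 × 0.0601 = 0.233.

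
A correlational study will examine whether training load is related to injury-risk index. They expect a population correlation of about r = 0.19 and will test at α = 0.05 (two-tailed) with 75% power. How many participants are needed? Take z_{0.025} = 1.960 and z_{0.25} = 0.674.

n = 191

Fisher's z: C = ½·ln((1+r)/(1−r)) = ½·ln(1.4691) = 0.1923.
n = ((z_{α/2} + z_β)/C)² + 3.
(1.960 + 0.674) / 0.1923 = 2.634 / 0.1923 = 13.697.
n = 13.697² + 3 = 187.62 + 3 = 190.6.
Round up.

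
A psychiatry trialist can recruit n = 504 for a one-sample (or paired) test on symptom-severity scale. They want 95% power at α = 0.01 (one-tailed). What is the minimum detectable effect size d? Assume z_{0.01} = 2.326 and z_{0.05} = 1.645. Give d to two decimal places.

For a single sample (or paired design) of n = 504: d_min = (z_{α} + z_β)/√n.
z-sum = 2.326 + 1.645 = 3.971.
d_min = 3.971 / √504 = 3.971 / 22.450 = 0.177.

d_min ≈ 0.18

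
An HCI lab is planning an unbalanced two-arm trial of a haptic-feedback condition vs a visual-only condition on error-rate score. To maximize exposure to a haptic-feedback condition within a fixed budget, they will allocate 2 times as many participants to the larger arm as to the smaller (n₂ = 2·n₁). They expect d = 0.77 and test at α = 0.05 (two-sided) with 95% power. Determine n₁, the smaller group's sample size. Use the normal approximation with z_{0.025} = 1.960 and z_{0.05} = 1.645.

n₁ = 33

With allocation ratio k = n₂/n₁ = 2, Var(x̄₁−x̄₂) = σ²(1/n₁ + 1/(k·n₁)) = σ²·(k+1)/(k·n₁).
So n₁ = (1 + 1/k)·((z_{α/2} + z_β)/d)² = 1.500 × (3.605/0.77)².
n₁ = 1.500 × 21.92 = 32.9.
Round up: n₁ = 33, giving n₂ = 2 × 33 = 66.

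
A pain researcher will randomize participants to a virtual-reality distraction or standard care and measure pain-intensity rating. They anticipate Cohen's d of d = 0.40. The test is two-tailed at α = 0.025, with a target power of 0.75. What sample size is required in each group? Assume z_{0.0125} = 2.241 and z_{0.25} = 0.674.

n = 107 per group

For two independent groups with equal n: n = 2·((z_{α/2} + z_β) / d)².
z_{α/2} + z_β = 2.241 + 0.674 = 2.915.
n = 2 × (2.915 / 0.40)² = 2 × 7.287² = 2 × 53.11 = 106.2.
Round up to the next whole participant.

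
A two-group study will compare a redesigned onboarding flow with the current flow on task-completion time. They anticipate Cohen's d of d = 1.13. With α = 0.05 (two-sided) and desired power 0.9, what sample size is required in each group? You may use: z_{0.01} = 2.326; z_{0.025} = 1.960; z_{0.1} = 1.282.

n = 17 per group

For two independent groups with equal n: n = 2·((z_{α/2} + z_β) / d)².
z_{α/2} + z_β = 1.960 + 1.282 = 3.242.
n = 2 × (3.242 / 1.13)² = 2 × 2.869² = 2 × 8.23 = 16.5.
Round up to the next whole participant.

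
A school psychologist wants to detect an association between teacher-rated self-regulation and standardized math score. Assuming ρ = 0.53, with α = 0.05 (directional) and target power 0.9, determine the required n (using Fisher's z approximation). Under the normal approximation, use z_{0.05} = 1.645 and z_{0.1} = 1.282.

Fisher's z: C = ½·ln((1+r)/(1−r)) = ½·ln(3.2553) = 0.5901.
n = ((z_{α} + z_β)/C)² + 3.
(1.645 + 1.282) / 0.5901 = 2.927 / 0.5901 = 4.960.
n = 4.960² + 3 = 24.60 + 3 = 27.6.
Round up.

n = 28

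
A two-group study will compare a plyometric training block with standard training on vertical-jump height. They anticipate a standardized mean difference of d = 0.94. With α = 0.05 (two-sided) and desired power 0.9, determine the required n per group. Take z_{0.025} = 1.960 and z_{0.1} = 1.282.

n = 24 per group

For two independent groups with equal n: n = 2·((z_{α/2} + z_β) / d)².
z_{α/2} + z_β = 1.960 + 1.282 = 3.242.
n = 2 × (3.242 / 0.94)² = 2 × 3.449² = 2 × 11.90 = 23.8.
Round up to the next whole participant.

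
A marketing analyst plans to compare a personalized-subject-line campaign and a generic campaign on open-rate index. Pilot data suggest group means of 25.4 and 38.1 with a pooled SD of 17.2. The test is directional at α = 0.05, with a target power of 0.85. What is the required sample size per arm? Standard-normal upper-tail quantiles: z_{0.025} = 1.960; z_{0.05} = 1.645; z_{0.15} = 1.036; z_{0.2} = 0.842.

n = 27 per group

Cohen's d = |M₁ − M₂| / SD_pooled = |25.4 − 38.1| / 17.2 = 12.7 / 17.2 = 0.738.
For two independent groups with equal n: n = 2·((z_{α} + z_β) / d)².
z_{α} + z_β = 1.645 + 1.036 = 2.681.
n = 2 × (2.681 / 0.738)² = 2 × 3.633² = 2 × 13.20 = 26.4.
Round up to the next whole participant.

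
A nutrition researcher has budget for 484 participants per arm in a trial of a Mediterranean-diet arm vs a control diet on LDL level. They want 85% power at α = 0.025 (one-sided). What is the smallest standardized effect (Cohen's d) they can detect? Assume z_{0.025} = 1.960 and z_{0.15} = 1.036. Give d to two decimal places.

d_min ≈ 0.19

For two independent groups of n = 484 each: d_min = (z_{α} + z_β)·√(2/n).
z-sum = 1.960 + 1.036 = 2.996.
d_min = 2.996 × √(2/484) = 2.996 × 0.0643 = 0.193.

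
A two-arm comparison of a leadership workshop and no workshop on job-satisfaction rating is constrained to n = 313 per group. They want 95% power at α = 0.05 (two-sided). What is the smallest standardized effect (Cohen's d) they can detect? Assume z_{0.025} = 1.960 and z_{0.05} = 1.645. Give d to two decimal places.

d_min ≈ 0.29

For two independent groups of n = 313 each: d_min = (z_{α/2} + z_β)·√(2/n).
z-sum = 1.960 + 1.645 = 3.605.
d_min = 3.605 × √(2/313) = 3.605 × 0.0799 = 0.288.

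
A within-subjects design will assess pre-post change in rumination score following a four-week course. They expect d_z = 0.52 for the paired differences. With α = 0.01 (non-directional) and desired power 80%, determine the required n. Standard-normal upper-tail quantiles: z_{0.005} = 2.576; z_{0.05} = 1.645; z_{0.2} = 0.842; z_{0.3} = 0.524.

n = 44 pairs

For a paired (one-sample on differences) test: n = ((z_{α/2} + z_β) / d)².
z_{α/2} + z_β = 2.576 + 0.842 = 3.418.
n = (3.418 / 0.52)² = 6.573² = 43.21.
Round up.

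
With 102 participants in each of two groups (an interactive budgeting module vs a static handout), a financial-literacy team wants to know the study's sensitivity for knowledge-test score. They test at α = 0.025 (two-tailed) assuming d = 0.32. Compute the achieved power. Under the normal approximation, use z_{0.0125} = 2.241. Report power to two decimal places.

power ≈ 0.52

For two equal groups, power = Φ(d·√(n/2) − z_{α/2}).
d·√(n/2) = 0.32 × √(102/2) = 0.32 × 7.141 = 2.285.
z_β = 2.285 − 2.241 = 0.044.
Power = Φ(0.044) = 0.518.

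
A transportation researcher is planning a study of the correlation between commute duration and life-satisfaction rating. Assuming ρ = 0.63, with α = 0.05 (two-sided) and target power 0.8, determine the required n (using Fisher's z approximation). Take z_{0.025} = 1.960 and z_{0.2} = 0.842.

n = 18

Fisher's z: C = ½·ln((1+r)/(1−r)) = ½·ln(4.4054) = 0.7414.
n = ((z_{α/2} + z_β)/C)² + 3.
(1.960 + 0.842) / 0.7414 = 2.802 / 0.7414 = 3.779.
n = 3.779² + 3 = 14.28 + 3 = 17.3.
Round up.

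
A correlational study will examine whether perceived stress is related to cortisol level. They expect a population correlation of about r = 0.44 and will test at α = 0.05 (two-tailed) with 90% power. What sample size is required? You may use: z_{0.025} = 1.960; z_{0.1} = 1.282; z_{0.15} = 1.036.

Fisher's z: C = ½·ln((1+r)/(1−r)) = ½·ln(2.5714) = 0.4722.
n = ((z_{α/2} + z_β)/C)² + 3.
(1.960 + 1.282) / 0.4722 = 3.242 / 0.4722 = 6.866.
n = 6.866² + 3 = 47.14 + 3 = 50.1.
Round up.

n = 51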